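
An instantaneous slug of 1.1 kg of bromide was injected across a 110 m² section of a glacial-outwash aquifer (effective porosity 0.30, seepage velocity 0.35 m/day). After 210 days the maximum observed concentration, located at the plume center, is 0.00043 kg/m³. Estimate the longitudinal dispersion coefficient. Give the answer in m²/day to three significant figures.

2.28 m²/day

At the plume center C_max = M/(n_e·A·√(4πDt)), so D = M²/(4πt·(n_e·A·C_max)²).
n_e·A·C_max = 0.30 × 110 × 0.00043 = 0.01419 kg/m.
D = 1.1²/(4π × 210 × 0.01419²) = 2.28 m²/day.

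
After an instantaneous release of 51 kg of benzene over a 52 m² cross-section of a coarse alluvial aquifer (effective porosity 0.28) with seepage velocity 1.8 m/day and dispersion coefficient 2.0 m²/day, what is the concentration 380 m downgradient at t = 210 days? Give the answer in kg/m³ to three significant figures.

0.0481 kg/m³

For an instantaneous plane source, C(x,t) = M/(n_e·A·√(4πDt)) · exp(−(x−vt)²/(4Dt)), with n_e·A the pore (flow) area.
Plume center vt = 1.8 × 210 = 378 m, so the well at 380 m is 2 m downgradient of the peak.
√(4πDt) = 72.65 m, giving peak height M/(n_e·A·√(4πDt)) = 51/(0.28 × 52 × 72.65) = 0.04821 kg/m³.
(x−vt)²/(4Dt) = (2)²/(4 × 2.0 × 210) = 0.002381; exp(−0.002381) = 0.9976.
C = 0.04821 × 0.9976 = 0.0481 kg/m³.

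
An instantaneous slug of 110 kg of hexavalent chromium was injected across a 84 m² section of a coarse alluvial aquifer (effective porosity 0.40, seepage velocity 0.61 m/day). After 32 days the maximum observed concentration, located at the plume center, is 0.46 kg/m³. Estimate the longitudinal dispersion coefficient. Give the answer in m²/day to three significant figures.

At the plume center C_max = M/(n_e·A·√(4πDt)), so D = M²/(4πt·(n_e·A·C_max)²).
n_e·A·C_max = 0.40 × 84 × 0.46 = 15.46 kg/m.
D = 110²/(4π × 32 × 15.46²) = 0.126 m²/day.

0.126 m²/day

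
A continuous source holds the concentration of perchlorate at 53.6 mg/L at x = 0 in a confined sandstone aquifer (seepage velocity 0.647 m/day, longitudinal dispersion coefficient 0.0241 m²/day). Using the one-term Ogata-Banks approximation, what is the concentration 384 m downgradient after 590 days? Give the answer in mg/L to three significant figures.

For a continuous step input, C/C₀ ≈ ½·erfc((x−vt)/(2√(Dt))).
vt = 0.647 × 590 = 381.73 m and 2√(Dt) = 2√(0.0241 × 590) = 7.542 m.
Argument (x−vt)/(2√(Dt)) = (384 − 381.73)/7.542 = 0.3010; ½·erfc(0.3010) = 0.3352.
C = 53.6 × 0.3352 = 18.0 mg/L.

18.0 mg/L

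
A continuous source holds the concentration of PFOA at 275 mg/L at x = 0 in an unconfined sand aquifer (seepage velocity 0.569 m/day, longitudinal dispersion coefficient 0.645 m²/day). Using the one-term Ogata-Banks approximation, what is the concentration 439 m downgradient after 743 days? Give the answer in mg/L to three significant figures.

For a continuous step input, C/C₀ ≈ ½·erfc((x−vt)/(2√(Dt))).
vt = 0.569 × 743 = 422.767 m and 2√(Dt) = 2√(0.645 × 743) = 43.78 m.
Argument (x−vt)/(2√(Dt)) = (439 − 422.767)/43.78 = 0.3708; ½·erfc(0.3708) = 0.3000.
C = 275 × 0.3000 = 82.5 mg/L.

82.5 mg/L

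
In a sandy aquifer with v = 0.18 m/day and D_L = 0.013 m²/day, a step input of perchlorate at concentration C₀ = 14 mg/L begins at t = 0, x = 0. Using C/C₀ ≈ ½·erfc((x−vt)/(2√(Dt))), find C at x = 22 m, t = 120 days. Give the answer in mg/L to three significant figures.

5.75 mg/L

For a continuous step input, C/C₀ ≈ ½·erfc((x−vt)/(2√(Dt))).
vt = 0.18 × 120 = 21.6 m and 2√(Dt) = 2√(0.013 × 120) = 2.498 m.
Argument (x−vt)/(2√(Dt)) = (22 − 21.6)/2.498 = 0.1601; ½·erfc(0.1601) = 0.4104.
C = 14 × 0.4104 = 5.75 mg/L.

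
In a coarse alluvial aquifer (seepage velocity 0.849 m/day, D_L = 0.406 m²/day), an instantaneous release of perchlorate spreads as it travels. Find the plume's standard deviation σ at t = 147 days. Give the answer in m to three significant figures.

10.9 m

Dispersive spreading gives a Gaussian with σ² = 2Dt; advection only shifts the center.
σ = √(2 × 0.406 × 147) = 10.9 m.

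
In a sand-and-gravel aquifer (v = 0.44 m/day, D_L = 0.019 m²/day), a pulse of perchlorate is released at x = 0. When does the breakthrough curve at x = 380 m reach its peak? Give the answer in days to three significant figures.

864 days

For the 1D instantaneous-source solution, setting ∂C/∂t = 0 at fixed x gives v²t² + 2Dt − x² = 0, so t = (√(D² + v²x²) − D)/v².
√(D² + v²x²) = √(0.019² + 0.44² × 380²) = 167.2; v² = 0.1936.
t = (167.2 − 0.019)/0.1936 = 864 days (vs. the pure-advection estimate x/v = 864 d).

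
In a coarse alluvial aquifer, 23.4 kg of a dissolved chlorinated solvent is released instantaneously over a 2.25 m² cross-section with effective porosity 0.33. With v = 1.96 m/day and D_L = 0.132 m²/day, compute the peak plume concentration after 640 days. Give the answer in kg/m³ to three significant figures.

The peak of an instantaneous 1D plume sits at x = vt; there the Gaussian factor is 1 and C_max = M/(n_e·A·√(4πDt)), where n_e·A is the pore area the mass is dissolved in.
√(4πDt) = √(4π × 0.132 × 640) = 32.58 m, so C_max = 23.4/(0.33 × 2.25 × 32.58) = 0.967 kg/m³.

0.967 kg/m³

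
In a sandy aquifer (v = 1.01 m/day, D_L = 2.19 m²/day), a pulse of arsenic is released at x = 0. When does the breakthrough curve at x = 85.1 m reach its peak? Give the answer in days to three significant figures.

For the 1D instantaneous-source solution, setting ∂C/∂t = 0 at fixed x gives v²t² + 2Dt − x² = 0, so t = (√(D² + v²x²) − D)/v².
√(D² + v²x²) = √(2.19² + 1.01² × 85.1²) = 85.98; v² = 1.0201.
t = (85.98 − 2.19)/1.0201 = 82.1 days (vs. the pure-advection estimate x/v = 84.3 d).

82.1 days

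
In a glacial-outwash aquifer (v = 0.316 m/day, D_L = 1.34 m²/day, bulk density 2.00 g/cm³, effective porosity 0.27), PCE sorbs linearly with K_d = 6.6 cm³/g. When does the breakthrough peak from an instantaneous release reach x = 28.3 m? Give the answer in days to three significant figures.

Retardation factor R = 1 + ρ_b·K_d/n = 1 + 2.00 × 6.6/0.27 = 49.89.
Sorption retards both mechanisms: v_R = v/R = 0.006334 m/day, D_R = D/R = 0.02686 m²/day.
Peak time from v_R²t² + 2D_R t − x² = 0: t = (√(D_R² + v_R²x²) − D_R)/v_R².
√(D_R² + v_R²x²) = √(0.02686² + 0.006334² × 28.3²) = 0.1813; v_R² = 4.012e-05.
t = (0.1813 − 0.02686)/4.012e-05 = 3850 days.

3850 days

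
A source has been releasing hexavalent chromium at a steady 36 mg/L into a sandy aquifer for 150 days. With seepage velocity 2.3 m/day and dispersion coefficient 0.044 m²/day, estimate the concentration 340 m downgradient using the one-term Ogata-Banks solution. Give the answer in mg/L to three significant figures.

For a continuous step input, C/C₀ ≈ ½·erfc((x−vt)/(2√(Dt))).
vt = 2.3 × 150 = 345 m and 2√(Dt) = 2√(0.044 × 150) = 5.138 m.
Argument (x−vt)/(2√(Dt)) = (340 − 345)/5.138 = -0.9731; ½·erfc(-0.9731) = 0.9156.
C = 36 × 0.9156 = 33.0 mg/L.

33.0 mg/L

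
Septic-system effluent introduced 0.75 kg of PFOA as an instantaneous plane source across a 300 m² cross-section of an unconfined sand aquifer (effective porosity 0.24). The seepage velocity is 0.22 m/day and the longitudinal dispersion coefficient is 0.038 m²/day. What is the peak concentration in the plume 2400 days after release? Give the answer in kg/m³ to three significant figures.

The peak of an instantaneous 1D plume sits at x = vt; there the Gaussian factor is 1 and C_max = M/(n_e·A·√(4πDt)), where n_e·A is the pore area the mass is dissolved in.
√(4πDt) = √(4π × 0.038 × 2400) = 33.85 m, so C_max = 0.75/(0.24 × 300 × 33.85) = 0.000308 kg/m³.

0.000308 kg/m³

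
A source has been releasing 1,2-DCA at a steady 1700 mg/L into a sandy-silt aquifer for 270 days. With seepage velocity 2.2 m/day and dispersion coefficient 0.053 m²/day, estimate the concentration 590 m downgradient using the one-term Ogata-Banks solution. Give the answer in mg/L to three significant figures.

For a continuous step input, C/C₀ ≈ ½·erfc((x−vt)/(2√(Dt))).
vt = 2.2 × 270 = 594 m and 2√(Dt) = 2√(0.053 × 270) = 7.566 m.
Argument (x−vt)/(2√(Dt)) = (590 − 594)/7.566 = -0.5287; ½·erfc(-0.5287) = 0.7727.
C = 1700 × 0.7727 = 1310 mg/L.

1310 mg/L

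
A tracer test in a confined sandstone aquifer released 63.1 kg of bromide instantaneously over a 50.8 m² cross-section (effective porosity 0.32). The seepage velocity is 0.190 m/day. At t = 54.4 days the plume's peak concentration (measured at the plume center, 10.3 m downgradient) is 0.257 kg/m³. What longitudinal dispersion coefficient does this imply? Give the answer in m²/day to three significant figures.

0.334 m²/day

At the plume center C_max = M/(n_e·A·√(4πDt)), so D = M²/(4πt·(n_e·A·C_max)²).
n_e·A·C_max = 0.32 × 50.8 × 0.257 = 4.178 kg/m.
D = 63.1²/(4π × 54.4 × 4.178²) = 0.334 m²/day.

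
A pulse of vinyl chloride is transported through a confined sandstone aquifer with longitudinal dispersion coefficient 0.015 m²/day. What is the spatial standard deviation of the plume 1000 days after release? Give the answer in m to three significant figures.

5.48 m

Dispersive spreading gives a Gaussian with σ² = 2Dt; advection only shifts the center.
σ = √(2 × 0.015 × 1000) = 5.48 m.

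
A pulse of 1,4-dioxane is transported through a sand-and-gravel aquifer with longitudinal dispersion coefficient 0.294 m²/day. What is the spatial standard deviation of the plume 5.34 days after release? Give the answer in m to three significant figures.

1.77 m

Dispersive spreading gives a Gaussian with σ² = 2Dt; advection only shifts the center.
σ = √(2 × 0.294 × 5.34) = 1.77 m.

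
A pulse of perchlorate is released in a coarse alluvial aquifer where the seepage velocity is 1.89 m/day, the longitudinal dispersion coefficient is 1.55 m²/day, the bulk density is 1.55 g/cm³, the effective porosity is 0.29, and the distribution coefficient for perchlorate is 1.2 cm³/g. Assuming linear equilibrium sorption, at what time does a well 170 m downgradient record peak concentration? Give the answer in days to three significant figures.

664 days

Retardation factor R = 1 + ρ_b·K_d/n = 1 + 1.55 × 1.2/0.29 = 7.414.
Sorption retards both mechanisms: v_R = v/R = 0.2549 m/day, D_R = D/R = 0.2091 m²/day.
Peak time from v_R²t² + 2D_R t − x² = 0: t = (√(D_R² + v_R²x²) − D_R)/v_R².
√(D_R² + v_R²x²) = √(0.2091² + 0.2549² × 170²) = 43.33; v_R² = 0.06497.
t = (43.33 − 0.2091)/0.06497 = 664 days.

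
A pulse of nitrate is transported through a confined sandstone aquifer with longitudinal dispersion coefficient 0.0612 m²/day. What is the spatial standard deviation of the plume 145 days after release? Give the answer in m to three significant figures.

4.21 m

Dispersive spreading gives a Gaussian with σ² = 2Dt; advection only shifts the center.
σ = √(2 × 0.0612 × 145) = 4.21 m.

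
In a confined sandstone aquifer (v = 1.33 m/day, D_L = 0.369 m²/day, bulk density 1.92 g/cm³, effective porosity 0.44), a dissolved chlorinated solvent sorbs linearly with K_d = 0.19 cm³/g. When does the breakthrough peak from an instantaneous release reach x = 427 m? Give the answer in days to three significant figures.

Retardation factor R = 1 + ρ_b·K_d/n = 1 + 1.92 × 0.19/0.44 = 1.829.
Sorption retards both mechanisms: v_R = v/R = 0.7272 m/day, D_R = D/R = 0.2017 m²/day.
Peak time from v_R²t² + 2D_R t − x² = 0: t = (√(D_R² + v_R²x²) − D_R)/v_R².
√(D_R² + v_R²x²) = √(0.2017² + 0.7272² × 427²) = 310.5; v_R² = 0.5288.
t = (310.5 − 0.2017)/0.5288 = 587 days.

587 days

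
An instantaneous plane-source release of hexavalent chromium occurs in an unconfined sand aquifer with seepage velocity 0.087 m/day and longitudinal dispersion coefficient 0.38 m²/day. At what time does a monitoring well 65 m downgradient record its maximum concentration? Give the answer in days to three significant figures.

For the 1D instantaneous-source solution, setting ∂C/∂t = 0 at fixed x gives v²t² + 2Dt − x² = 0, so t = (√(D² + v²x²) − D)/v².
√(D² + v²x²) = √(0.38² + 0.087² × 65²) = 5.668; v² = 0.007569.
t = (5.668 − 0.38)/0.007569 = 699 days (vs. the pure-advection estimate x/v = 747 d).

699 days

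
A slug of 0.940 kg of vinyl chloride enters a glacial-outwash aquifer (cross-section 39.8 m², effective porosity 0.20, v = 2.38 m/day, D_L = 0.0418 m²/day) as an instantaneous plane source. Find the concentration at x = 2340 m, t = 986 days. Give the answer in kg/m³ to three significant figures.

For an instantaneous plane source, C(x,t) = M/(n_e·A·√(4πDt)) · exp(−(x−vt)²/(4Dt)), with n_e·A the pore (flow) area.
Plume center vt = 2.38 × 986 = 2346.68 m, so the well at 2340 m is 6.68 m upgradient of the peak.
√(4πDt) = 22.76 m, giving peak height M/(n_e·A·√(4πDt)) = 0.940/(0.20 × 39.8 × 22.76) = 0.005189 kg/m³.
(x−vt)²/(4Dt) = (-6.68)²/(4 × 0.0418 × 986) = 0.2707; exp(−0.2707) = 0.7628.
C = 0.005189 × 0.7628 = 0.00396 kg/m³.

0.00396 kg/m³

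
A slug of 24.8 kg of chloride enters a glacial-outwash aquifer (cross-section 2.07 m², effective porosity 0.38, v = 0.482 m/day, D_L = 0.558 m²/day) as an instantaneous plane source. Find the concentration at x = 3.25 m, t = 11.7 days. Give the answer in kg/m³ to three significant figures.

2.80 kg/m³

For an instantaneous plane source, C(x,t) = M/(n_e·A·√(4πDt)) · exp(−(x−vt)²/(4Dt)), with n_e·A the pore (flow) area.
Plume center vt = 0.482 × 11.7 = 5.6394 m, so the well at 3.25 m is 2.3894 m upgradient of the peak.
√(4πDt) = 9.058 m, giving peak height M/(n_e·A·√(4πDt)) = 24.8/(0.38 × 2.07 × 9.058) = 3.481 kg/m³.
(x−vt)²/(4Dt) = (-2.3894)²/(4 × 0.558 × 11.7) = 0.2186; exp(−0.2186) = 0.8036.
C = 3.481 × 0.8036 = 2.80 kg/m³.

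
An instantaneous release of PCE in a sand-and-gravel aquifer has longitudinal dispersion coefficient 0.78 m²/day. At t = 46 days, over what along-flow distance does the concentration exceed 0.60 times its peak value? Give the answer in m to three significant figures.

The plume is Gaussian with σ = √(2Dt) = √(2 × 0.78 × 46) = 8.471 m.
C/C_peak = exp(−Δx²/(2σ²)) = 0.60 ⇒ Δx = σ·√(−2 ln 0.60) = 8.471 × 1.011 = 8.564 m.
Width = 2Δx = 17.1 m.

17.1 m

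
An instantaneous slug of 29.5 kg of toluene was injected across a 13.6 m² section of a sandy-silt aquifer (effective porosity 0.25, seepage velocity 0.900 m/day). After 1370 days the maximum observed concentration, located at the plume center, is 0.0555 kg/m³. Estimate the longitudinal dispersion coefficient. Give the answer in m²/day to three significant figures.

1.42 m²/day

At the plume center C_max = M/(n_e·A·√(4πDt)), so D = M²/(4πt·(n_e·A·C_max)²).
n_e·A·C_max = 0.25 × 13.6 × 0.0555 = 0.1887 kg/m.
D = 29.5²/(4π × 1370 × 0.1887²) = 1.42 m²/day.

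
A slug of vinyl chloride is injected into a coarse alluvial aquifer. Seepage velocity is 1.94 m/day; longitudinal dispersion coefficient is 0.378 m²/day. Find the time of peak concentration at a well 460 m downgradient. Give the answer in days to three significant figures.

237 days

For the 1D instantaneous-source solution, setting ∂C/∂t = 0 at fixed x gives v²t² + 2Dt − x² = 0, so t = (√(D² + v²x²) − D)/v².
√(D² + v²x²) = √(0.378² + 1.94² × 460²) = 892.4; v² = 3.7636.
t = (892.4 − 0.378)/3.7636 = 237 days (vs. the pure-advection estimate x/v = 237 d).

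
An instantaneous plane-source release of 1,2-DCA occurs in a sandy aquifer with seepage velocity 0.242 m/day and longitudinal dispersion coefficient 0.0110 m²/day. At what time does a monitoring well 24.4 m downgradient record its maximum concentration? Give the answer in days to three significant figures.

101 days

For the 1D instantaneous-source solution, setting ∂C/∂t = 0 at fixed x gives v²t² + 2Dt − x² = 0, so t = (√(D² + v²x²) − D)/v².
√(D² + v²x²) = √(0.0110² + 0.242² × 24.4²) = 5.905; v² = 0.058564.
t = (5.905 − 0.0110)/0.058564 = 101 days (vs. the pure-advection estimate x/v = 101 d).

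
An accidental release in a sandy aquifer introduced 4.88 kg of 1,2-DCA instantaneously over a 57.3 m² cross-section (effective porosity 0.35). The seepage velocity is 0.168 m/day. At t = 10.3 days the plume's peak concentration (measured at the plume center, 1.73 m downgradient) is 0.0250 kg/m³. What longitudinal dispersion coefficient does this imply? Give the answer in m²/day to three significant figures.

0.732 m²/day

At the plume center C_max = M/(n_e·A·√(4πDt)), so D = M²/(4πt·(n_e·A·C_max)²).
n_e·A·C_max = 0.35 × 57.3 × 0.0250 = 0.5014 kg/m.
D = 4.88²/(4π × 10.3 × 0.5014²) = 0.732 m²/day.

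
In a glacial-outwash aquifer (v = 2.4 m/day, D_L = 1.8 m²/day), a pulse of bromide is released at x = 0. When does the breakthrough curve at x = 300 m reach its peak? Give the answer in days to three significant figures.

125 days

For the 1D instantaneous-source solution, setting ∂C/∂t = 0 at fixed x gives v²t² + 2Dt − x² = 0, so t = (√(D² + v²x²) − D)/v².
√(D² + v²x²) = √(1.8² + 2.4² × 300²) = 720.0; v² = 5.76.
t = (720.0 − 1.8)/5.76 = 125 days (vs. the pure-advection estimate x/v = 125 d).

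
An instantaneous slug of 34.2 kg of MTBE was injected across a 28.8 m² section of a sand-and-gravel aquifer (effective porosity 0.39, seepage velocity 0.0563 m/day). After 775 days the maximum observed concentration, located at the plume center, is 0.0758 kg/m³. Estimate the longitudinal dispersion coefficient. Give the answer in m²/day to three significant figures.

0.166 m²/day

At the plume center C_max = M/(n_e·A·√(4πDt)), so D = M²/(4πt·(n_e·A·C_max)²).
n_e·A·C_max = 0.39 × 28.8 × 0.0758 = 0.8514 kg/m.
D = 34.2²/(4π × 775 × 0.8514²) = 0.166 m²/day.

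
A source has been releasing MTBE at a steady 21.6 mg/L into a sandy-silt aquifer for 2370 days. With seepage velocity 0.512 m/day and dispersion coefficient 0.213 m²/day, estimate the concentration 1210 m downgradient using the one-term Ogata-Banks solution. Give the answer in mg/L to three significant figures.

For a continuous step input, C/C₀ ≈ ½·erfc((x−vt)/(2√(Dt))).
vt = 0.512 × 2370 = 1213.44 m and 2√(Dt) = 2√(0.213 × 2370) = 44.94 m.
Argument (x−vt)/(2√(Dt)) = (1210 − 1213.44)/44.94 = -0.07655; ½·erfc(-0.07655) = 0.5431.
C = 21.6 × 0.5431 = 11.7 mg/L.

11.7 mg/L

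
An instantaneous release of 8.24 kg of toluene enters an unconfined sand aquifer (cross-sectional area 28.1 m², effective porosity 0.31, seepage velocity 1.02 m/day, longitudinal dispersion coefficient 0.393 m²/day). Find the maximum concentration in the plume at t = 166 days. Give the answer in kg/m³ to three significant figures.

The peak of an instantaneous 1D plume sits at x = vt; there the Gaussian factor is 1 and C_max = M/(n_e·A·√(4πDt)), where n_e·A is the pore area the mass is dissolved in.
√(4πDt) = √(4π × 0.393 × 166) = 28.63 m, so C_max = 8.24/(0.31 × 28.1 × 28.63) = 0.0330 kg/m³.

0.0330 kg/m³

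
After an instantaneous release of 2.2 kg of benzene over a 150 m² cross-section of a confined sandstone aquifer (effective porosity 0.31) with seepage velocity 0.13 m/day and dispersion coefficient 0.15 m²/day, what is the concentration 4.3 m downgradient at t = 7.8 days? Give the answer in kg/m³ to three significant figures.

For an instantaneous plane source, C(x,t) = M/(n_e·A·√(4πDt)) · exp(−(x−vt)²/(4Dt)), with n_e·A the pore (flow) area.
Plume center vt = 0.13 × 7.8 = 1.014 m, so the well at 4.3 m is 3.286 m downgradient of the peak.
√(4πDt) = 3.834 m, giving peak height M/(n_e·A·√(4πDt)) = 2.2/(0.31 × 150 × 3.834) = 0.01234 kg/m³.
(x−vt)²/(4Dt) = (3.286)²/(4 × 0.15 × 7.8) = 2.307; exp(−2.307) = 0.09956.
C = 0.01234 × 0.09956 = 0.00123 kg/m³.

0.00123 kg/m³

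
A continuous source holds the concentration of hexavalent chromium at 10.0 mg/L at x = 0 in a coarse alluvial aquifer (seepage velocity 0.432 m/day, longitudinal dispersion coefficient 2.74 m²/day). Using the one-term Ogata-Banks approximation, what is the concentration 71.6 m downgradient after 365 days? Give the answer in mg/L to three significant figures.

9.73 mg/L

For a continuous step input, C/C₀ ≈ ½·erfc((x−vt)/(2√(Dt))).
vt = 0.432 × 365 = 157.68 m and 2√(Dt) = 2√(2.74 × 365) = 63.25 m.
Argument (x−vt)/(2√(Dt)) = (71.6 − 157.68)/63.25 = -1.361; ½·erfc(-1.361) = 0.9729.
C = 10.0 × 0.9729 = 9.73 mg/L.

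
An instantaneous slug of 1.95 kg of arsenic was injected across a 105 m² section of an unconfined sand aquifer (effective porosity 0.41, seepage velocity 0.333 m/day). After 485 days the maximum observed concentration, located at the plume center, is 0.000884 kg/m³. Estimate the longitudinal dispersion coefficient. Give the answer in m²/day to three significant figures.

0.431 m²/day

At the plume center C_max = M/(n_e·A·√(4πDt)), so D = M²/(4πt·(n_e·A·C_max)²).
n_e·A·C_max = 0.41 × 105 × 0.000884 = 0.03806 kg/m.
D = 1.95²/(4π × 485 × 0.03806²) = 0.431 m²/day.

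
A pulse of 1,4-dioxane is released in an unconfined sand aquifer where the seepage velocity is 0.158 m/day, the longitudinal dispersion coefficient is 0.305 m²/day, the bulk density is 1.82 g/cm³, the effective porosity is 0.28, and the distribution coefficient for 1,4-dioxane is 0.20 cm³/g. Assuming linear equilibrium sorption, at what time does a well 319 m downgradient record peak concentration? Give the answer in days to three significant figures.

Retardation factor R = 1 + ρ_b·K_d/n = 1 + 1.82 × 0.20/0.28 = 2.300.
Sorption retards both mechanisms: v_R = v/R = 0.06870 m/day, D_R = D/R = 0.1326 m²/day.
Peak time from v_R²t² + 2D_R t − x² = 0: t = (√(D_R² + v_R²x²) − D_R)/v_R².
√(D_R² + v_R²x²) = √(0.1326² + 0.06870² × 319²) = 21.92; v_R² = 0.004720.
t = (21.92 − 0.1326)/0.004720 = 4620 days.

4620 days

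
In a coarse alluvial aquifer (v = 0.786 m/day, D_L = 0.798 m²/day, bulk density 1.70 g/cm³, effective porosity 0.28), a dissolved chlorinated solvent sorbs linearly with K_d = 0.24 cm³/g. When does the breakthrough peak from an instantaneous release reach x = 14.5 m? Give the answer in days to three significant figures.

42.3 days

Retardation factor R = 1 + ρ_b·K_d/n = 1 + 1.70 × 0.24/0.28 = 2.457.
Sorption retards both mechanisms: v_R = v/R = 0.3199 m/day, D_R = D/R = 0.3248 m²/day.
Peak time from v_R²t² + 2D_R t − x² = 0: t = (√(D_R² + v_R²x²) − D_R)/v_R².
√(D_R² + v_R²x²) = √(0.3248² + 0.3199² × 14.5²) = 4.650; v_R² = 0.1023.
t = (4.650 − 0.3248)/0.1023 = 42.3 days.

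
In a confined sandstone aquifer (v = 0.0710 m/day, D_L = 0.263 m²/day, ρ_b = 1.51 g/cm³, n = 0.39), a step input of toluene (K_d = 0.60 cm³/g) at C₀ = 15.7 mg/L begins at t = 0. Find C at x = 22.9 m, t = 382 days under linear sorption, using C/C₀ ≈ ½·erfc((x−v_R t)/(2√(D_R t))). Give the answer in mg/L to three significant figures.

Retardation factor R = 1 + ρ_b·K_d/n = 1 + 1.51 × 0.60/0.39 = 3.323.
Sorption retards both mechanisms: v_R = v/R = 0.02137 m/day, D_R = D/R = 0.07915 m²/day.
v_R·t = 0.02137 × 382 = 8.16334 m; 2√(D_R t) = 11.00 m; argument = (22.9 − 8.16334)/11.00 = 1.340.
C = C₀ × ½·erfc(1.340) = 15.7 × 0.02904 = 0.456 mg/L.

0.456 mg/L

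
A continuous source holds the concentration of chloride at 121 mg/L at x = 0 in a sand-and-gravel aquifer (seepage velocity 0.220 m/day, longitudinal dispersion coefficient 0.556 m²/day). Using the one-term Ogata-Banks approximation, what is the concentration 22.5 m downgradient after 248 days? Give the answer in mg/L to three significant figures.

118 mg/L

For a continuous step input, C/C₀ ≈ ½·erfc((x−vt)/(2√(Dt))).
vt = 0.220 × 248 = 54.56 m and 2√(Dt) = 2√(0.556 × 248) = 23.49 m.
Argument (x−vt)/(2√(Dt)) = (22.5 − 54.56)/23.49 = -1.365; ½·erfc(-1.365) = 0.9732.
C = 121 × 0.9732 = 118 mg/L.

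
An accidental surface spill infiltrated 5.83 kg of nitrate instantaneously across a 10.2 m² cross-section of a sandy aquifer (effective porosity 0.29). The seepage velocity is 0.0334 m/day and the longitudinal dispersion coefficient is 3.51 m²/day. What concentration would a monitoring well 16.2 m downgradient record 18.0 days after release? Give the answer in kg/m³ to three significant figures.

For an instantaneous plane source, C(x,t) = M/(n_e·A·√(4πDt)) · exp(−(x−vt)²/(4Dt)), with n_e·A the pore (flow) area.
Plume center vt = 0.0334 × 18.0 = 0.6012 m, so the well at 16.2 m is 15.5988 m downgradient of the peak.
√(4πDt) = 28.18 m, giving peak height M/(n_e·A·√(4πDt)) = 5.83/(0.29 × 10.2 × 28.18) = 0.06994 kg/m³.
(x−vt)²/(4Dt) = (15.5988)²/(4 × 3.51 × 18.0) = 0.9628; exp(−0.9628) = 0.3818.
C = 0.06994 × 0.3818 = 0.0267 kg/m³.

0.0267 kg/m³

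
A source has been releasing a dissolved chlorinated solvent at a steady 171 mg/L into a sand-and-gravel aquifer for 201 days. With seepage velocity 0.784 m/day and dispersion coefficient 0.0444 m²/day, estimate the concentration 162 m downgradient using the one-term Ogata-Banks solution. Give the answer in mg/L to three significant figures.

25.3 mg/L

For a continuous step input, C/C₀ ≈ ½·erfc((x−vt)/(2√(Dt))).
vt = 0.784 × 201 = 157.584 m and 2√(Dt) = 2√(0.0444 × 201) = 5.975 m.
Argument (x−vt)/(2√(Dt)) = (162 − 157.584)/5.975 = 0.7391; ½·erfc(0.7391) = 0.1480.
C = 171 × 0.1480 = 25.3 mg/L.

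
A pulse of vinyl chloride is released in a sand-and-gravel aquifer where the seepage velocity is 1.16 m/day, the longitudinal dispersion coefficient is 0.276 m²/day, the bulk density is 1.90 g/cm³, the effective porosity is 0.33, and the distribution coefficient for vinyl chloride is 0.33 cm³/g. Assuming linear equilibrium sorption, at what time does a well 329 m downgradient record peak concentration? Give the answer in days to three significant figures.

Retardation factor R = 1 + ρ_b·K_d/n = 1 + 1.90 × 0.33/0.33 = 2.900.
Sorption retards both mechanisms: v_R = v/R = 0.4000 m/day, D_R = D/R = 0.09517 m²/day.
Peak time from v_R²t² + 2D_R t − x² = 0: t = (√(D_R² + v_R²x²) − D_R)/v_R².
√(D_R² + v_R²x²) = √(0.09517² + 0.4000² × 329²) = 131.6; v_R² = 0.1600.
t = (131.6 − 0.09517)/0.1600 = 822 days.

822 days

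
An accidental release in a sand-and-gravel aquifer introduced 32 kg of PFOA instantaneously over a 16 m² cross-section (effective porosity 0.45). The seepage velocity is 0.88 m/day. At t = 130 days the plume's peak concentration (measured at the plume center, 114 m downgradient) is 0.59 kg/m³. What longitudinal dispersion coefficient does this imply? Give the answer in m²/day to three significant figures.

0.0347 m²/day

At the plume center C_max = M/(n_e·A·√(4πDt)), so D = M²/(4πt·(n_e·A·C_max)²).
n_e·A·C_max = 0.45 × 16 × 0.59 = 4.248 kg/m.
D = 32²/(4π × 130 × 4.248²) = 0.0347 m²/day.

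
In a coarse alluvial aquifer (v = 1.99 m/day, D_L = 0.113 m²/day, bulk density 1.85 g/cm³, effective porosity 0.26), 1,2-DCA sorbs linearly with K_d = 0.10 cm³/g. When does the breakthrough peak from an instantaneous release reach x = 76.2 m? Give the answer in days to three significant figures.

Retardation factor R = 1 + ρ_b·K_d/n = 1 + 1.85 × 0.10/0.26 = 1.712.
Sorption retards both mechanisms: v_R = v/R = 1.162 m/day, D_R = D/R = 0.06600 m²/day.
Peak time from v_R²t² + 2D_R t − x² = 0: t = (√(D_R² + v_R²x²) − D_R)/v_R².
√(D_R² + v_R²x²) = √(0.06600² + 1.162² × 76.2²) = 88.54; v_R² = 1.350.
t = (88.54 − 0.06600)/1.350 = 65.5 days.

65.5 days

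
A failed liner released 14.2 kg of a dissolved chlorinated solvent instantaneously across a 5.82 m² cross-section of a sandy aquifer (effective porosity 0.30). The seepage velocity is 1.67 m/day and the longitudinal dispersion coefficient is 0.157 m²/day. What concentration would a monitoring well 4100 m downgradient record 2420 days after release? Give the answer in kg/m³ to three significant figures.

0.0123 kg/m³

For an instantaneous plane source, C(x,t) = M/(n_e·A·√(4πDt)) · exp(−(x−vt)²/(4Dt)), with n_e·A the pore (flow) area.
Plume center vt = 1.67 × 2420 = 4041.4 m, so the well at 4100 m is 58.6 m downgradient of the peak.
√(4πDt) = 69.10 m, giving peak height M/(n_e·A·√(4πDt)) = 14.2/(0.30 × 5.82 × 69.10) = 0.1177 kg/m³.
(x−vt)²/(4Dt) = (58.6)²/(4 × 0.157 × 2420) = 2.260; exp(−2.260) = 0.1044.
C = 0.1177 × 0.1044 = 0.0123 kg/m³.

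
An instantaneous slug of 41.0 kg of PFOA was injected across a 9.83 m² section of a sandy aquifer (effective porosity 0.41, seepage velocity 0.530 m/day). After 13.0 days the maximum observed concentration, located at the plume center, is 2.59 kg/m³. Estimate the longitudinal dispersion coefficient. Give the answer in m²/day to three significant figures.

0.0944 m²/day

At the plume center C_max = M/(n_e·A·√(4πDt)), so D = M²/(4πt·(n_e·A·C_max)²).
n_e·A·C_max = 0.41 × 9.83 × 2.59 = 10.44 kg/m.
D = 41.0²/(4π × 13.0 × 10.44²) = 0.0944 m²/day.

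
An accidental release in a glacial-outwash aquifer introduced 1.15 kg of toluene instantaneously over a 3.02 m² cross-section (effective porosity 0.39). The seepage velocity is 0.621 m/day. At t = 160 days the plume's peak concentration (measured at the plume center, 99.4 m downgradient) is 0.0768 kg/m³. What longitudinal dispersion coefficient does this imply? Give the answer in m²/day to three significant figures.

0.0804 m²/day

At the plume center C_max = M/(n_e·A·√(4πDt)), so D = M²/(4πt·(n_e·A·C_max)²).
n_e·A·C_max = 0.39 × 3.02 × 0.0768 = 0.09046 kg/m.
D = 1.15²/(4π × 160 × 0.09046²) = 0.0804 m²/day.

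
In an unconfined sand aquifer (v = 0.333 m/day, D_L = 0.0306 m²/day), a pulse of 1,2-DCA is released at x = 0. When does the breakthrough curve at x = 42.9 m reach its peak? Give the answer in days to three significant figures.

For the 1D instantaneous-source solution, setting ∂C/∂t = 0 at fixed x gives v²t² + 2Dt − x² = 0, so t = (√(D² + v²x²) − D)/v².
√(D² + v²x²) = √(0.0306² + 0.333² × 42.9²) = 14.29; v² = 0.110889.
t = (14.29 − 0.0306)/0.110889 = 129 days (vs. the pure-advection estimate x/v = 129 d).

129 days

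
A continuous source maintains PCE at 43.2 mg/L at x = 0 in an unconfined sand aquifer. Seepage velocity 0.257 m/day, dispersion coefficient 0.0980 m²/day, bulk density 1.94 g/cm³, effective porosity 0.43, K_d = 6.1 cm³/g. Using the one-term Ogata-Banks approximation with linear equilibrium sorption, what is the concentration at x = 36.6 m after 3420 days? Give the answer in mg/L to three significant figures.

Retardation factor R = 1 + ρ_b·K_d/n = 1 + 1.94 × 6.1/0.43 = 28.52.
Sorption retards both mechanisms: v_R = v/R = 0.009011 m/day, D_R = D/R = 0.003436 m²/day.
v_R·t = 0.009011 × 3420 = 30.81762 m; 2√(D_R t) = 6.856 m; argument = (36.6 − 30.81762)/6.856 = 0.8434.
C = C₀ × ½·erfc(0.8434) = 43.2 × 0.1165 = 5.03 mg/L.

5.03 mg/L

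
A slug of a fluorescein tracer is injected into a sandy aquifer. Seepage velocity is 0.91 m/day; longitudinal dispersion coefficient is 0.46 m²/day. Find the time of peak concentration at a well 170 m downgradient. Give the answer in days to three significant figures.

For the 1D instantaneous-source solution, setting ∂C/∂t = 0 at fixed x gives v²t² + 2Dt − x² = 0, so t = (√(D² + v²x²) − D)/v².
√(D² + v²x²) = √(0.46² + 0.91² × 170²) = 154.7; v² = 0.8281.
t = (154.7 − 0.46)/0.8281 = 186 days (vs. the pure-advection estimate x/v = 187 d).

186 days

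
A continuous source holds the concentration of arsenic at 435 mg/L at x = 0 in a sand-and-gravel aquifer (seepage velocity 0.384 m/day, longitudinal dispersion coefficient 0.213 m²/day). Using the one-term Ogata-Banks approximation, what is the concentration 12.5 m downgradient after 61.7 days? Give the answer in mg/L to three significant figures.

For a continuous step input, C/C₀ ≈ ½·erfc((x−vt)/(2√(Dt))).
vt = 0.384 × 61.7 = 23.6928 m and 2√(Dt) = 2√(0.213 × 61.7) = 7.250 m.
Argument (x−vt)/(2√(Dt)) = (12.5 − 23.6928)/7.250 = -1.544; ½·erfc(-1.544) = 0.9855.
C = 435 × 0.9855 = 429 mg/L.

429 mg/L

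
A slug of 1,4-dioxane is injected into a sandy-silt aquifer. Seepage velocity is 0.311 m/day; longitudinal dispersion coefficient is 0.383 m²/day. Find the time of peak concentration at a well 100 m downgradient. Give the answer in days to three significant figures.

For the 1D instantaneous-source solution, setting ∂C/∂t = 0 at fixed x gives v²t² + 2Dt − x² = 0, so t = (√(D² + v²x²) − D)/v².
√(D² + v²x²) = √(0.383² + 0.311² × 100²) = 31.10; v² = 0.096721.
t = (31.10 − 0.383)/0.096721 = 318 days (vs. the pure-advection estimate x/v = 322 d).

318 days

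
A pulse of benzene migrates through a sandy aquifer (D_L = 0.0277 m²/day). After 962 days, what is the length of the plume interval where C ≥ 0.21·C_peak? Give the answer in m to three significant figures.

The plume is Gaussian with σ = √(2Dt) = √(2 × 0.0277 × 962) = 7.300 m.
C/C_peak = exp(−Δx²/(2σ²)) = 0.21 ⇒ Δx = σ·√(−2 ln 0.21) = 7.300 × 1.767 = 12.90 m.
Width = 2Δx = 25.8 m.

25.8 m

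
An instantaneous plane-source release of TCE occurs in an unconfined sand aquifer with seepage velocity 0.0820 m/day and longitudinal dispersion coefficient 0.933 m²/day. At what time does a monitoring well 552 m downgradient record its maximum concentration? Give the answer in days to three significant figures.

For the 1D instantaneous-source solution, setting ∂C/∂t = 0 at fixed x gives v²t² + 2Dt − x² = 0, so t = (√(D² + v²x²) − D)/v².
√(D² + v²x²) = √(0.933² + 0.0820² × 552²) = 45.27; v² = 0.006724.
t = (45.27 − 0.933)/0.006724 = 6590 days (vs. the pure-advection estimate x/v = 6730 d).

6590 days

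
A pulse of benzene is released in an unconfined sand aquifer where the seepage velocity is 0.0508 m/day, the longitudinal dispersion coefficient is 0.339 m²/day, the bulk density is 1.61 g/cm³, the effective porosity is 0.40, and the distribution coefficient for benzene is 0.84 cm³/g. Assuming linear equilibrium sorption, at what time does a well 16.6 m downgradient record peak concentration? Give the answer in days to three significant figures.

Retardation factor R = 1 + ρ_b·K_d/n = 1 + 1.61 × 0.84/0.40 = 4.381.
Sorption retards both mechanisms: v_R = v/R = 0.01160 m/day, D_R = D/R = 0.07738 m²/day.
Peak time from v_R²t² + 2D_R t − x² = 0: t = (√(D_R² + v_R²x²) − D_R)/v_R².
√(D_R² + v_R²x²) = √(0.07738² + 0.01160² × 16.6²) = 0.2075; v_R² = 0.0001346.
t = (0.2075 − 0.07738)/0.0001346 = 967 days.

967 days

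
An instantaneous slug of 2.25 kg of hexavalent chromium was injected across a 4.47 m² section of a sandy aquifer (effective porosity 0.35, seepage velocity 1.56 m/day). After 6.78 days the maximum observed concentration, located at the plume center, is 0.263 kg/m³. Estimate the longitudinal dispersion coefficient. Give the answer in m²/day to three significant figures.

At the plume center C_max = M/(n_e·A·√(4πDt)), so D = M²/(4πt·(n_e·A·C_max)²).
n_e·A·C_max = 0.35 × 4.47 × 0.263 = 0.4115 kg/m.
D = 2.25²/(4π × 6.78 × 0.4115²) = 0.351 m²/day.

0.351 m²/day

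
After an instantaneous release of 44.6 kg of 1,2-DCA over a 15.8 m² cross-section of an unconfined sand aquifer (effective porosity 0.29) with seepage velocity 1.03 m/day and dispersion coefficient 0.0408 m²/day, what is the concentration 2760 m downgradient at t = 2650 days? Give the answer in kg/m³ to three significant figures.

0.0307 kg/m³

For an instantaneous plane source, C(x,t) = M/(n_e·A·√(4πDt)) · exp(−(x−vt)²/(4Dt)), with n_e·A the pore (flow) area.
Plume center vt = 1.03 × 2650 = 2729.5 m, so the well at 2760 m is 30.5 m downgradient of the peak.
√(4πDt) = 36.86 m, giving peak height M/(n_e·A·√(4πDt)) = 44.6/(0.29 × 15.8 × 36.86) = 0.2641 kg/m³.
(x−vt)²/(4Dt) = (30.5)²/(4 × 0.0408 × 2650) = 2.151; exp(−2.151) = 0.1164.
C = 0.2641 × 0.1164 = 0.0307 kg/m³.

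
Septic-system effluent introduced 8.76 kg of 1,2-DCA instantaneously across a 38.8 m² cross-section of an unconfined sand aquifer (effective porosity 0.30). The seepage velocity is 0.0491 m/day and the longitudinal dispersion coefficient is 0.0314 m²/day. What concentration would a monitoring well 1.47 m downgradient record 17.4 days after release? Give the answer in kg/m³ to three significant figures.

0.241 kg/m³

For an instantaneous plane source, C(x,t) = M/(n_e·A·√(4πDt)) · exp(−(x−vt)²/(4Dt)), with n_e·A the pore (flow) area.
Plume center vt = 0.0491 × 17.4 = 0.85434 m, so the well at 1.47 m is 0.61566 m downgradient of the peak.
√(4πDt) = 2.620 m, giving peak height M/(n_e·A·√(4πDt)) = 8.76/(0.30 × 38.8 × 2.620) = 0.2872 kg/m³.
(x−vt)²/(4Dt) = (0.61566)²/(4 × 0.0314 × 17.4) = 0.1734; exp(−0.1734) = 0.8408.
C = 0.2872 × 0.8408 = 0.241 kg/m³.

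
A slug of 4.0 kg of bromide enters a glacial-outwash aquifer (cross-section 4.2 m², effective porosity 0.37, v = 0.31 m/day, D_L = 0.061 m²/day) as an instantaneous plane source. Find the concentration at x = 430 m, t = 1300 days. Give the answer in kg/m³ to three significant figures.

For an instantaneous plane source, C(x,t) = M/(n_e·A·√(4πDt)) · exp(−(x−vt)²/(4Dt)), with n_e·A the pore (flow) area.
Plume center vt = 0.31 × 1300 = 403 m, so the well at 430 m is 27 m downgradient of the peak.
√(4πDt) = 31.57 m, giving peak height M/(n_e·A·√(4πDt)) = 4.0/(0.37 × 4.2 × 31.57) = 0.08153 kg/m³.
(x−vt)²/(4Dt) = (27)²/(4 × 0.061 × 1300) = 2.298; exp(−2.298) = 0.1005.
C = 0.08153 × 0.1005 = 0.00819 kg/m³.

0.00819 kg/m³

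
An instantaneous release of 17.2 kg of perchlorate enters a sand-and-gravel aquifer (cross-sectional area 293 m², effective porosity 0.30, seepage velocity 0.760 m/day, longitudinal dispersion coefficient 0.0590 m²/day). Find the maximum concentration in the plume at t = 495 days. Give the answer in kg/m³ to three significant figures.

0.0102 kg/m³

The peak of an instantaneous 1D plume sits at x = vt; there the Gaussian factor is 1 and C_max = M/(n_e·A·√(4πDt)), where n_e·A is the pore area the mass is dissolved in.
√(4πDt) = √(4π × 0.0590 × 495) = 19.16 m, so C_max = 17.2/(0.30 × 293 × 19.16) = 0.0102 kg/m³.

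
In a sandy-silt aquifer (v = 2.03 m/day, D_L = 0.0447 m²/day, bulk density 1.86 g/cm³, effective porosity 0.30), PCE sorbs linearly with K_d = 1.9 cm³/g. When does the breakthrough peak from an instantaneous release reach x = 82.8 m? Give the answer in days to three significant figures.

Retardation factor R = 1 + ρ_b·K_d/n = 1 + 1.86 × 1.9/0.30 = 12.78.
Sorption retards both mechanisms: v_R = v/R = 0.1588 m/day, D_R = D/R = 0.003498 m²/day.
Peak time from v_R²t² + 2D_R t − x² = 0: t = (√(D_R² + v_R²x²) − D_R)/v_R².
√(D_R² + v_R²x²) = √(0.003498² + 0.1588² × 82.8²) = 13.15; v_R² = 0.02522.
t = (13.15 − 0.003498)/0.02522 = 521 days.

521 days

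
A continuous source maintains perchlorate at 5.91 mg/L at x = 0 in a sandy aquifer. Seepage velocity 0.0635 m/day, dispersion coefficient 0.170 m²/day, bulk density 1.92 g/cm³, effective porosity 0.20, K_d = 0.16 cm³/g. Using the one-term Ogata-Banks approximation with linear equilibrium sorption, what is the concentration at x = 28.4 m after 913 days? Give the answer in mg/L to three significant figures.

Retardation factor R = 1 + ρ_b·K_d/n = 1 + 1.92 × 0.16/0.20 = 2.536.
Sorption retards both mechanisms: v_R = v/R = 0.02504 m/day, D_R = D/R = 0.06703 m²/day.
v_R·t = 0.02504 × 913 = 22.86152 m; 2√(D_R t) = 15.65 m; argument = (28.4 − 22.86152)/15.65 = 0.3539.
C = C₀ × ½·erfc(0.3539) = 5.91 × 0.3084 = 1.82 mg/L.

1.82 mg/L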